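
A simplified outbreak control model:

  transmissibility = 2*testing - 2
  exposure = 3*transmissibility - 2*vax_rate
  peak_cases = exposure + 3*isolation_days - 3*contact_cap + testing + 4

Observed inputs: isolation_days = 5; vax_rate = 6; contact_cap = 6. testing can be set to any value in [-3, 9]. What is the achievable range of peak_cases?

-38 to 46

Substituting into the exposure equation gives exposure = 6*testing - 18.
Substituting into the peak_cases equation gives peak_cases = 7*testing - 17.
Linear in testing, so extremes are at the endpoints: testing = -3 gives peak_cases = -38; testing = 9 gives peak_cases = 46.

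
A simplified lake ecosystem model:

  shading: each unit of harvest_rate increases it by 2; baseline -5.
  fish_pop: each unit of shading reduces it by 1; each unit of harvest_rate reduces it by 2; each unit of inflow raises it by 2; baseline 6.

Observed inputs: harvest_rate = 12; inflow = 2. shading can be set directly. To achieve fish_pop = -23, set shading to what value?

Intervening on shading fixes its value directly, overriding its dependence on harvest_rate.
Substituting into the fish_pop equation gives fish_pop = -shading - 14.
Solve -shading - 14 = -23: shading = (-23 + 14) / -1 = 9.

shading = 9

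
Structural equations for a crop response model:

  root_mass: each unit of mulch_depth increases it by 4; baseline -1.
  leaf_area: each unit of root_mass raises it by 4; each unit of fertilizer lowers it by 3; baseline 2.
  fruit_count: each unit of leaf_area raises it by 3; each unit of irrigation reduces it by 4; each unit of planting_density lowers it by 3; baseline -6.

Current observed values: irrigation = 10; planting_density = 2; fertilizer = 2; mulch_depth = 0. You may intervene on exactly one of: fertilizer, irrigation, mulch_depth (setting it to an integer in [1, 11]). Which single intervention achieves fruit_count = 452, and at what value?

set mulch_depth = 11

Intervening on fertilizer: fruit_count = -9*fertilizer - 58. Reaching 452 requires fertilizer = -170/3, not an integer.
Intervening on irrigation: fruit_count = -4*irrigation - 36. Reaching 452 requires irrigation = -122, outside [1, 11].
Intervening on mulch_depth: with other inputs at their observed values, fruit_count = 48*mulch_depth - 76. Solving for 452 gives mulch_depth = 11, within [1, 11].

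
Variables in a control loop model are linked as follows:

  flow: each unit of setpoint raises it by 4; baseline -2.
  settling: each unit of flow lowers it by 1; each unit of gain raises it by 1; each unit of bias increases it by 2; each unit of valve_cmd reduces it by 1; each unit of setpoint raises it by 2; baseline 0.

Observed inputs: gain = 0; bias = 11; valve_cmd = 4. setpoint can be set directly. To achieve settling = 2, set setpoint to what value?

Substituting into the settling equation gives settling = -2*setpoint + 20.
Solve -2*setpoint + 20 = 2: setpoint = (2 - 20) / -2 = 9.

setpoint = 9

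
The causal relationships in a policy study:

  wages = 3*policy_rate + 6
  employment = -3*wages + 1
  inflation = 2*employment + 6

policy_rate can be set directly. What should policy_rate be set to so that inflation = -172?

Substituting into the employment equation gives employment = -9*policy_rate - 17.
inflation becomes -18*policy_rate - 28.
Solve -18*policy_rate - 28 = -172: policy_rate = (-172 + 28) / -18 = 8.

policy_rate = 8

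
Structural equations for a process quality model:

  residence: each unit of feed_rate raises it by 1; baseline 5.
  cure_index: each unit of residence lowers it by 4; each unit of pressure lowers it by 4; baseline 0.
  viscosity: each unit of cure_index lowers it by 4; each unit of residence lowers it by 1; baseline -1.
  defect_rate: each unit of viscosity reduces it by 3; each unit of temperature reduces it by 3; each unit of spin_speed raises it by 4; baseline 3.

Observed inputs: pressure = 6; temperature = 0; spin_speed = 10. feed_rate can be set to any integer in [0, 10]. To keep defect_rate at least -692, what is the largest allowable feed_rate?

feed_rate = 5

Substituting into the cure_index equation gives cure_index = -4*feed_rate - 44.
Substituting into the viscosity equation gives viscosity = 15*feed_rate + 170.
Substituting into the defect_rate equation gives defect_rate = -45*feed_rate - 467.
Require -45*feed_rate - 467 ≥ -692, so feed_rate ≤ 5.
The largest integer in [0, 10] satisfying this is 5.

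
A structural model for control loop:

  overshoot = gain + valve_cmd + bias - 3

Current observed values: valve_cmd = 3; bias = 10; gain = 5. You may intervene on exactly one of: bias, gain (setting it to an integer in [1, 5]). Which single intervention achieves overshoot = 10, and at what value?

Intervening on bias: with other inputs at their observed values, overshoot = bias + 5. Solving for 10 gives bias = 5, within [1, 5].
Intervening on gain: overshoot = gain + 10. Reaching 10 requires gain = 0, outside [1, 5].

set bias = 5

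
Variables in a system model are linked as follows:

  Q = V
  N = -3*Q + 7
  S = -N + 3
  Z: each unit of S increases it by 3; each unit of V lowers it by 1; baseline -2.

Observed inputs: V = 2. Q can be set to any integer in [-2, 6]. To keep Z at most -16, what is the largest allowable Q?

Q = 0

Intervening on Q fixes its value directly, overriding its dependence on V.
Substituting into the S equation gives S = 3*Q - 4.
So Z = 9*Q - 16.
Require 9*Q - 16 ≤ -16, so Q ≤ 0.
The largest integer in [-2, 6] satisfying this is 0.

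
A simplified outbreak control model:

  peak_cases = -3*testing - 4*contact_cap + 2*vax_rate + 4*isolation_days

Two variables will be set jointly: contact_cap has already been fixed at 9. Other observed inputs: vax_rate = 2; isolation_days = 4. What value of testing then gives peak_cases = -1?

testing = -5

With contact_cap held at 9:
Substituting into the peak_cases equation gives peak_cases = -3*testing - 16.
Solve -3*testing - 16 = -1: testing = (-1 + 16) / -3 = -5.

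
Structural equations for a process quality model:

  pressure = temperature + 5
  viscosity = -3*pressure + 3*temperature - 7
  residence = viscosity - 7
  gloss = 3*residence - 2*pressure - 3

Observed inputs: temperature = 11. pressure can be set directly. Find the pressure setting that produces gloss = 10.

Intervening on pressure fixes its value directly, overriding its dependence on temperature.
Substituting into the viscosity equation gives viscosity = -3*pressure + 26.
So residence = -3*pressure + 19.
Substituting into the gloss equation gives gloss = -11*pressure + 54.
Solve -11*pressure + 54 = 10: pressure = (10 - 54) / -11 = 4.

pressure = 4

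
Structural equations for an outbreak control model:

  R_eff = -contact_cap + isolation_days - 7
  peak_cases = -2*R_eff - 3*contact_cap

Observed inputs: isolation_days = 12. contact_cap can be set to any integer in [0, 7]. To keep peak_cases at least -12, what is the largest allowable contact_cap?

Substituting into the R_eff equation gives R_eff = -contact_cap + 5.
This gives peak_cases = -contact_cap - 10.
Require -contact_cap - 10 ≥ -12, so contact_cap ≤ 2.
The largest integer in [0, 7] satisfying this is 2.

contact_cap = 2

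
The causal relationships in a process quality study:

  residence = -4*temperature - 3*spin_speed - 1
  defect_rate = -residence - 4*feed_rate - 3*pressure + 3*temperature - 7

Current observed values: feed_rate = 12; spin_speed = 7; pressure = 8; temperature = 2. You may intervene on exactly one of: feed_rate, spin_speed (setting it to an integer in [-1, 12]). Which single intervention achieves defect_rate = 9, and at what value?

set feed_rate = -1

Intervening on feed_rate: with other inputs at their observed values, defect_rate = -4*feed_rate + 5. Solving for 9 gives feed_rate = -1, within [-1, 12].
Intervening on spin_speed: defect_rate = 3*spin_speed - 64. Reaching 9 requires spin_speed = 73/3, not an integer.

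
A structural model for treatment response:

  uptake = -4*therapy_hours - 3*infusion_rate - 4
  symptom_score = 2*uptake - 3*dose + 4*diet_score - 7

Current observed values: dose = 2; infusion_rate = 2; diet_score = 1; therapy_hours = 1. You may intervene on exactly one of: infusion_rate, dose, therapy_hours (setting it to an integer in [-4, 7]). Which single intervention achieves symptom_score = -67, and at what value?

Intervening on infusion_rate: with other inputs at their observed values, symptom_score = -6*infusion_rate - 25. Solving for -67 gives infusion_rate = 7, within [-4, 7].
Intervening on dose: symptom_score = -3*dose - 31. Reaching -67 requires dose = 12, outside [-4, 7].
Intervening on therapy_hours: symptom_score = -8*therapy_hours - 29. Reaching -67 requires therapy_hours = 19/4, not an integer.

set infusion_rate = 7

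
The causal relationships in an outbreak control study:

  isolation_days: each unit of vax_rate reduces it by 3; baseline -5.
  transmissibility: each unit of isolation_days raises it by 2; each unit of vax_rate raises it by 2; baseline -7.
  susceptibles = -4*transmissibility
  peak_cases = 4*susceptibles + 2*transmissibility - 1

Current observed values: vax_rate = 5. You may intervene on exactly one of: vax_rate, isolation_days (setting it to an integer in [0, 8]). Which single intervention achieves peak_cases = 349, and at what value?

set vax_rate = 2

Intervening on vax_rate: with other inputs at their observed values, peak_cases = 56*vax_rate + 237. Solving for 349 gives vax_rate = 2, within [0, 8].
Intervening on isolation_days: peak_cases = -28*isolation_days - 43. Reaching 349 requires isolation_days = -14, outside [0, 8].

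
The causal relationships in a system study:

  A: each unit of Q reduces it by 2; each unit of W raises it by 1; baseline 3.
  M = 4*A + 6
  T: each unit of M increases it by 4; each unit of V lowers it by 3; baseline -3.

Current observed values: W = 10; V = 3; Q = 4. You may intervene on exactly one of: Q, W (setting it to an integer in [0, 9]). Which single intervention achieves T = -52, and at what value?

Intervening on Q: T = -32*Q + 220. Reaching -52 requires Q = 17/2, not an integer.
Intervening on W: with other inputs at their observed values, T = 16*W - 68. Solving for -52 gives W = 1, within [0, 9].

set W = 1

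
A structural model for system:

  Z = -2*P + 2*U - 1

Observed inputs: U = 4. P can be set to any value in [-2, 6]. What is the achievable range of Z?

Substituting into the Z equation gives Z = -2*P + 7.
Linear in P, so extremes are at the endpoints: P = -2 gives Z = 11; P = 6 gives Z = -5.

-5 to 11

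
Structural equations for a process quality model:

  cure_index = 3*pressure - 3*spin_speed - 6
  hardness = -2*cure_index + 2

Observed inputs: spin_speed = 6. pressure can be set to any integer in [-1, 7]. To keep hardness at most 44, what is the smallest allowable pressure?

Substituting into the cure_index equation gives cure_index = 3*pressure - 24.
This gives hardness = -6*pressure + 50.
Require -6*pressure + 50 ≤ 44, so pressure ≥ 1.
The smallest integer in [-1, 7] satisfying this is 1.

pressure = 1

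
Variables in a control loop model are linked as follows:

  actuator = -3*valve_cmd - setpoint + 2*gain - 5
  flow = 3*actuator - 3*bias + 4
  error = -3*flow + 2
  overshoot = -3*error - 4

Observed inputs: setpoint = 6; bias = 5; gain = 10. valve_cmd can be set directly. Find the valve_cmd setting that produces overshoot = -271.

valve_cmd = 5

Substituting into the actuator equation gives actuator = -3*valve_cmd + 9.
This gives flow = -9*valve_cmd + 16.
Substituting into the error equation gives error = 27*valve_cmd - 46.
overshoot becomes -81*valve_cmd + 134.
Solve -81*valve_cmd + 134 = -271: valve_cmd = (-271 - 134) / -81 = 5.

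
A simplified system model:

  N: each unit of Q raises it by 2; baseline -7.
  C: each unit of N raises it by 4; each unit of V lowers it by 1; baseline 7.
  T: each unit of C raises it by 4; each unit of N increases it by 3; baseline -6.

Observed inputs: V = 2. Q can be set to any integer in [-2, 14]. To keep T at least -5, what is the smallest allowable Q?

Q = 3

Substituting into the C equation gives C = 8*Q - 23.
Substituting into the T equation gives T = 38*Q - 119.
Require 38*Q - 119 ≥ -5, so Q ≥ 3.
The smallest integer in [-2, 14] satisfying this is 3.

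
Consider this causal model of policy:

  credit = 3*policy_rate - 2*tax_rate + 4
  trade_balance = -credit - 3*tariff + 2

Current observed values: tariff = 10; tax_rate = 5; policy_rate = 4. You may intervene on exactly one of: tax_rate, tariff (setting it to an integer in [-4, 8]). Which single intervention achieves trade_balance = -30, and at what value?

Intervening on tax_rate: with other inputs at their observed values, trade_balance = 2*tax_rate - 44. Solving for -30 gives tax_rate = 7, within [-4, 8].
Intervening on tariff: trade_balance = -3*tariff - 4. Reaching -30 requires tariff = 26/3, not an integer.

set tax_rate = 7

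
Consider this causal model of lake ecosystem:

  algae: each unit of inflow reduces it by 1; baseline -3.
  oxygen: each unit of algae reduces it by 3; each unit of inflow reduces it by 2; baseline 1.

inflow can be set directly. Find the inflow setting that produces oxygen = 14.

inflow = 4

Substituting into the oxygen equation gives oxygen = inflow + 10.
Solve inflow + 10 = 14: inflow = (14 - 10) / 1 = 4.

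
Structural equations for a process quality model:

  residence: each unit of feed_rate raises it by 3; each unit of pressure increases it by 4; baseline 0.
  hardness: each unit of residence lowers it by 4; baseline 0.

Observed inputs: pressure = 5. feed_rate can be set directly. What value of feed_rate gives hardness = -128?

feed_rate = 4

Substituting into the residence equation gives residence = 3*feed_rate + 20.
Substituting into the hardness equation gives hardness = -12*feed_rate - 80.
Solve -12*feed_rate - 80 = -128: feed_rate = (-128 + 80) / -12 = 4.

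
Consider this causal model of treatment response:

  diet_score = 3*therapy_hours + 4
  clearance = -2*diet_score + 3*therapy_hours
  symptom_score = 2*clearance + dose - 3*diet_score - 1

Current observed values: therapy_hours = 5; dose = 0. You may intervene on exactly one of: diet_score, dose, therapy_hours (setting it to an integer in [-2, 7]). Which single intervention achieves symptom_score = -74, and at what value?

Intervening on diet_score: symptom_score = -7*diet_score + 29. Reaching -74 requires diet_score = 103/7, not an integer.
Intervening on dose: symptom_score = dose - 104. Reaching -74 requires dose = 30, outside [-2, 7].
Intervening on therapy_hours: with other inputs at their observed values, symptom_score = -15*therapy_hours - 29. Solving for -74 gives therapy_hours = 3, within [-2, 7].

set therapy_hours = 3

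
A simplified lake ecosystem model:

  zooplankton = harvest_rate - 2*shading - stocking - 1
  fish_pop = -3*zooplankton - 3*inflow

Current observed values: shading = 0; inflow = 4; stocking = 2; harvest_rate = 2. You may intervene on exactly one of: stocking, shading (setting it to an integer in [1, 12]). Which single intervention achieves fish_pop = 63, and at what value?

set shading = 12

Intervening on stocking: fish_pop = 3*stocking - 15. Reaching 63 requires stocking = 26, outside [1, 12].
Intervening on shading: with other inputs at their observed values, fish_pop = 6*shading - 9. Solving for 63 gives shading = 12, within [1, 12].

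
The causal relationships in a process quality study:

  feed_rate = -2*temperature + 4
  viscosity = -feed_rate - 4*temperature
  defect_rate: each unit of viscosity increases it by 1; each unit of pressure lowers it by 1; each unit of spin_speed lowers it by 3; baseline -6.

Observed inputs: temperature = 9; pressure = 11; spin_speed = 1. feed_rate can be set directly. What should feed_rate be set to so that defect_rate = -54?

feed_rate = -2

Intervening on feed_rate fixes its value directly, overriding its dependence on temperature.
Substituting into the viscosity equation gives viscosity = -feed_rate - 36.
defect_rate becomes -feed_rate - 56.
Solve -feed_rate - 56 = -54: feed_rate = (-54 + 56) / -1 = -2.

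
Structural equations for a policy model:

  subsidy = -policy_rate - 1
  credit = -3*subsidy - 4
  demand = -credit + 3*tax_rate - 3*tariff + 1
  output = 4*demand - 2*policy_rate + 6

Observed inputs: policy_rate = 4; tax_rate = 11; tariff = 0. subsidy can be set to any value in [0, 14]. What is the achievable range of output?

150 to 318

Intervening on subsidy fixes its value directly, overriding its dependence on policy_rate.
Substituting into the demand equation gives demand = 3*subsidy + 38.
output becomes 12*subsidy + 150.
Linear in subsidy, so extremes are at the endpoints: subsidy = 0 gives output = 150; subsidy = 14 gives output = 318.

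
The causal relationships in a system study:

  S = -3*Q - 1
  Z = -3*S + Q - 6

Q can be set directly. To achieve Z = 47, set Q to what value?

Substituting into the Z equation gives Z = 10*Q - 3.
Solve 10*Q - 3 = 47: Q = (47 + 3) / 10 = 5.

Q = 5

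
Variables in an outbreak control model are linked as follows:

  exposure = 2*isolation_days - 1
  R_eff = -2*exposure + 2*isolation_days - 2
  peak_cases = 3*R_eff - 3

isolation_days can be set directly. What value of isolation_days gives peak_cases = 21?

Substituting into the R_eff equation gives R_eff = -2*isolation_days.
So peak_cases = -6*isolation_days - 3.
Solve -6*isolation_days - 3 = 21: isolation_days = (21 + 3) / -6 = -4.

isolation_days = -4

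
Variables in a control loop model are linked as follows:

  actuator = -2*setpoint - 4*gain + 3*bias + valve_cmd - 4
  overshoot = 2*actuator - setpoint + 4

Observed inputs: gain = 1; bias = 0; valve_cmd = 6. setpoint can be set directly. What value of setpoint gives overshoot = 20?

Substituting into the actuator equation gives actuator = -2*setpoint - 2.
This gives overshoot = -5*setpoint.
Solve -5*setpoint = 20: setpoint = 20 / -5 = -4.

setpoint = -4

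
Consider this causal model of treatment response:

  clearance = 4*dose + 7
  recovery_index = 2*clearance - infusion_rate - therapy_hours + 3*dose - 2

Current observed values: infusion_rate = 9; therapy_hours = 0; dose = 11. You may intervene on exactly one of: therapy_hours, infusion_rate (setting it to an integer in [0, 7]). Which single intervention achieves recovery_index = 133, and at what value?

set infusion_rate = 0

Intervening on therapy_hours: recovery_index = -therapy_hours + 124. Reaching 133 requires therapy_hours = -9, outside [0, 7].
Intervening on infusion_rate: with other inputs at their observed values, recovery_index = -infusion_rate + 133. Solving for 133 gives infusion_rate = 0, within [0, 7].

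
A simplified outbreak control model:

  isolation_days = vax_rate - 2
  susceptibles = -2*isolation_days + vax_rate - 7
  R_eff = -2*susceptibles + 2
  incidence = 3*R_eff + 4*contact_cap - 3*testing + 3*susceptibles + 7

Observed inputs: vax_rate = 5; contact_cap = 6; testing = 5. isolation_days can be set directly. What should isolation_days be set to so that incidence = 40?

isolation_days = 2

Intervening on isolation_days fixes its value directly, overriding its dependence on vax_rate.
Substituting into the susceptibles equation gives susceptibles = -2*isolation_days - 2.
Substituting into the R_eff equation gives R_eff = 4*isolation_days + 6.
Substituting into the incidence equation gives incidence = 6*isolation_days + 28.
Solve 6*isolation_days + 28 = 40: isolation_days = (40 - 28) / 6 = 2.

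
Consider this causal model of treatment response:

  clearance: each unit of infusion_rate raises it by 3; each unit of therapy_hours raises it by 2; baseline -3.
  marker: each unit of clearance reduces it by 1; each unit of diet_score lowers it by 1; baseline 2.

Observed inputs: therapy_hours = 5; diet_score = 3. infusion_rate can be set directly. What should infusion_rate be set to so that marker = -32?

Substituting into the clearance equation gives clearance = 3*infusion_rate + 7.
Substituting into the marker equation gives marker = -3*infusion_rate - 8.
Solve -3*infusion_rate - 8 = -32: infusion_rate = (-32 + 8) / -3 = 8.

infusion_rate = 8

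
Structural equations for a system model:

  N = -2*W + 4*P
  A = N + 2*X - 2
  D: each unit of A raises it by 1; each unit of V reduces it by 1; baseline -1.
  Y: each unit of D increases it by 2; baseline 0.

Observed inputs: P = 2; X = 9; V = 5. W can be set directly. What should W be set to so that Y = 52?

Substituting into the N equation gives N = -2*W + 8.
So A = -2*W + 24.
So D = -2*W + 18.
Substituting into the Y equation gives Y = -4*W + 36.
Solve -4*W + 36 = 52: W = (52 - 36) / -4 = -4.

W = -4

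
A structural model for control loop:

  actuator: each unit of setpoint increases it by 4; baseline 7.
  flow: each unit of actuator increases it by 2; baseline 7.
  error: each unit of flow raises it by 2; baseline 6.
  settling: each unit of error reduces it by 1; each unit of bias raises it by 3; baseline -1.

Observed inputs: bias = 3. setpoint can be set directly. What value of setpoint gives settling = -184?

Substituting into the flow equation gives flow = 8*setpoint + 21.
This gives error = 16*setpoint + 48.
Substituting into the settling equation gives settling = -16*setpoint - 40.
Solve -16*setpoint - 40 = -184: setpoint = (-184 + 40) / -16 = 9.

setpoint = 9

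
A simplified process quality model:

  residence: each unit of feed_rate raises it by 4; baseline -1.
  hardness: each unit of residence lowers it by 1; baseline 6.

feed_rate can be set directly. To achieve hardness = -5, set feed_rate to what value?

Substituting into the hardness equation gives hardness = -4*feed_rate + 7.
Solve -4*feed_rate + 7 = -5: feed_rate = (-5 - 7) / -4 = 3.

feed_rate = 3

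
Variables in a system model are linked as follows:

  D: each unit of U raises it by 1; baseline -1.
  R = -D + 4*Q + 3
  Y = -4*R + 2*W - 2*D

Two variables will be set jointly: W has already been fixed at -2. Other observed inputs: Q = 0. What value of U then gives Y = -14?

U = 2

With W held at -2:
Substituting into the R equation gives R = -U + 4.
So Y = 2*U - 18.
Solve 2*U - 18 = -14: U = (-14 + 18) / 2 = 2.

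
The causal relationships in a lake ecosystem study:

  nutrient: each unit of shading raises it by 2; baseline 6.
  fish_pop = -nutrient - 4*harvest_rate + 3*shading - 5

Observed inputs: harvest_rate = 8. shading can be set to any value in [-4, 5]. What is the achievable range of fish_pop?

-47 to -38

Substituting into the fish_pop equation gives fish_pop = shading - 43.
Linear in shading, so extremes are at the endpoints: shading = -4 gives fish_pop = -47; shading = 5 gives fish_pop = -38.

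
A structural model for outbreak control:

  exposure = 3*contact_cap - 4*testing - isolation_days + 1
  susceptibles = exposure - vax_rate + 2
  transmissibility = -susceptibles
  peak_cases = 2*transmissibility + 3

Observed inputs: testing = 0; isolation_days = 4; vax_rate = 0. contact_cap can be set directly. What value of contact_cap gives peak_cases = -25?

contact_cap = 5

Substituting into the exposure equation gives exposure = 3*contact_cap - 3.
This gives susceptibles = 3*contact_cap - 1.
Substituting into the transmissibility equation gives transmissibility = -3*contact_cap + 1.
Substituting into the peak_cases equation gives peak_cases = -6*contact_cap + 5.
Solve -6*contact_cap + 5 = -25: contact_cap = (-25 - 5) / -6 = 5.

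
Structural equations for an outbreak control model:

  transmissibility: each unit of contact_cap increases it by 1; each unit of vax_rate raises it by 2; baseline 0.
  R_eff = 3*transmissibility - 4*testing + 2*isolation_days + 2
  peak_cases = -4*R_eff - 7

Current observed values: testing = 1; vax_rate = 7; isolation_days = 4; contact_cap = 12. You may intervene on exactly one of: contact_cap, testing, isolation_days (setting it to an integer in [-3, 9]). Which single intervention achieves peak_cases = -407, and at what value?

Intervening on contact_cap: peak_cases = -12*contact_cap - 199. Reaching -407 requires contact_cap = 52/3, not an integer.
Intervening on testing: with other inputs at their observed values, peak_cases = 16*testing - 359. Solving for -407 gives testing = -3, within [-3, 9].
Intervening on isolation_days: peak_cases = -8*isolation_days - 311. Reaching -407 requires isolation_days = 12, outside [-3, 9].

set testing = -3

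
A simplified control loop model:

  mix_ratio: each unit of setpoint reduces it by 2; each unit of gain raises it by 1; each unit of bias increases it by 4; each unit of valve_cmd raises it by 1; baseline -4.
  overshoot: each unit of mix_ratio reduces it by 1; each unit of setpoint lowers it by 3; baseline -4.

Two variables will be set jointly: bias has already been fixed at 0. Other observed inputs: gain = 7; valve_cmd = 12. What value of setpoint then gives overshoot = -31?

setpoint = 12

With bias held at 0:
Substituting into the mix_ratio equation gives mix_ratio = -2*setpoint + 15.
overshoot becomes -setpoint - 19.
Solve -setpoint - 19 = -31: setpoint = (-31 + 19) / -1 = 12.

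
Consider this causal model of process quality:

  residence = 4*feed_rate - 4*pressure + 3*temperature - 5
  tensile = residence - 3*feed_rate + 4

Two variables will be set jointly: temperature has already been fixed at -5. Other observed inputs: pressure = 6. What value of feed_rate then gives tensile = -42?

feed_rate = -2

With temperature held at -5:
Substituting into the residence equation gives residence = 4*feed_rate - 44.
This gives tensile = feed_rate - 40.
Solve feed_rate - 40 = -42: feed_rate = (-42 + 40) / 1 = -2.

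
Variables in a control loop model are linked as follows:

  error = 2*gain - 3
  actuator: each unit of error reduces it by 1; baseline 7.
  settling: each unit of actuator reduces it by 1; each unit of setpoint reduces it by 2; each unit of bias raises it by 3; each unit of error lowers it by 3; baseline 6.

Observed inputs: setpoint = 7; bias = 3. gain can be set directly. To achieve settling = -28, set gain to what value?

Substituting into the actuator equation gives actuator = -2*gain + 10.
So settling = -4*gain.
Solve -4*gain = -28: gain = -28 / -4 = 7.

gain = 7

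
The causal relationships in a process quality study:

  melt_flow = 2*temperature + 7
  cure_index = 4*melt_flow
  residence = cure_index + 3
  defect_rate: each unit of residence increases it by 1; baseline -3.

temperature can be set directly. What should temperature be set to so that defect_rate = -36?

Substituting into the cure_index equation gives cure_index = 8*temperature + 28.
Substituting into the residence equation gives residence = 8*temperature + 31.
defect_rate becomes 8*temperature + 28.
Solve 8*temperature + 28 = -36: temperature = (-36 - 28) / 8 = -8.

temperature = -8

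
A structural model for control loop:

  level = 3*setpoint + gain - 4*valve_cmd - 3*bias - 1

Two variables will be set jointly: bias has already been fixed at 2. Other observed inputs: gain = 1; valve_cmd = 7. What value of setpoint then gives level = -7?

setpoint = 9

With bias held at 2:
Substituting into the level equation gives level = 3*setpoint - 34.
Solve 3*setpoint - 34 = -7: setpoint = (-7 + 34) / 3 = 9.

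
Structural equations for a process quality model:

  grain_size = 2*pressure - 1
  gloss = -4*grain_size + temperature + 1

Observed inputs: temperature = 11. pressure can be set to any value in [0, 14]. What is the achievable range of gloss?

-96 to 16

Substituting into the gloss equation gives gloss = -8*pressure + 16.
Linear in pressure, so extremes are at the endpoints: pressure = 0 gives gloss = 16; pressure = 14 gives gloss = -96.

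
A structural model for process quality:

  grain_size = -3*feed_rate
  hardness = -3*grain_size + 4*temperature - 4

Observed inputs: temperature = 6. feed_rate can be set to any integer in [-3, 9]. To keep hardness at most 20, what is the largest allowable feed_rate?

feed_rate = 0

Substituting into the hardness equation gives hardness = 9*feed_rate + 20.
Require 9*feed_rate + 20 ≤ 20, so feed_rate ≤ 0.
The largest integer in [-3, 9] satisfying this is 0.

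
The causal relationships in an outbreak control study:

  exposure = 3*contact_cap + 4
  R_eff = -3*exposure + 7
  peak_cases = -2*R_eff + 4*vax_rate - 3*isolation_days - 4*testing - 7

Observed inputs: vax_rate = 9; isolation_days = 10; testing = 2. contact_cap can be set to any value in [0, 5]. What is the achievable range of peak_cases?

1 to 91

Substituting into the R_eff equation gives R_eff = -9*contact_cap - 5.
Substituting into the peak_cases equation gives peak_cases = 18*contact_cap + 1.
Linear in contact_cap, so extremes are at the endpoints: contact_cap = 0 gives peak_cases = 1; contact_cap = 5 gives peak_cases = 91.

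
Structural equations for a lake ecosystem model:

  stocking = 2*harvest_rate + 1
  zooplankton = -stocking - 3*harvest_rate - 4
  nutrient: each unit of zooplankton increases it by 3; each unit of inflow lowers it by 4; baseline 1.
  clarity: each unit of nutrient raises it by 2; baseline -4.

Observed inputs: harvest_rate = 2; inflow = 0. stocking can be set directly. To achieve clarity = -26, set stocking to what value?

stocking = -6

Intervening on stocking fixes its value directly, overriding its dependence on harvest_rate.
Substituting into the zooplankton equation gives zooplankton = -stocking - 10.
Substituting into the nutrient equation gives nutrient = -3*stocking - 29.
This gives clarity = -6*stocking - 62.
Solve -6*stocking - 62 = -26: stocking = (-26 + 62) / -6 = -6.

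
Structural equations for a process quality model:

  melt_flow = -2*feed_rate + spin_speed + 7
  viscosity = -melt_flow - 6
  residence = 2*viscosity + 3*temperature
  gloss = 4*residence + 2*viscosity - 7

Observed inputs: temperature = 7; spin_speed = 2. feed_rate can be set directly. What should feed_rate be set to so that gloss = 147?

Substituting into the melt_flow equation gives melt_flow = -2*feed_rate + 9.
viscosity becomes 2*feed_rate - 15.
This gives residence = 4*feed_rate - 9.
This gives gloss = 20*feed_rate - 73.
Solve 20*feed_rate - 73 = 147: feed_rate = (147 + 73) / 20 = 11.

feed_rate = 11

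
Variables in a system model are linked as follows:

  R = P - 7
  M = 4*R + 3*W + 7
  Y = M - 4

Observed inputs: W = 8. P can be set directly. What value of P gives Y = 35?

Substituting into the M equation gives M = 4*P + 3.
Substituting into the Y equation gives Y = 4*P - 1.
Solve 4*P - 1 = 35: P = (35 + 1) / 4 = 9.

P = 9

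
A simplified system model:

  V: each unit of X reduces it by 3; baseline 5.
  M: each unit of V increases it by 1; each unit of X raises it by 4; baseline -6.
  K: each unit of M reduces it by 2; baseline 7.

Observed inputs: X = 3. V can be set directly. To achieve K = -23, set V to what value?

V = 9

Intervening on V fixes its value directly, overriding its dependence on X.
Substituting into the M equation gives M = V + 6.
Substituting into the K equation gives K = -2*V - 5.
Solve -2*V - 5 = -23: V = (-23 + 5) / -2 = 9.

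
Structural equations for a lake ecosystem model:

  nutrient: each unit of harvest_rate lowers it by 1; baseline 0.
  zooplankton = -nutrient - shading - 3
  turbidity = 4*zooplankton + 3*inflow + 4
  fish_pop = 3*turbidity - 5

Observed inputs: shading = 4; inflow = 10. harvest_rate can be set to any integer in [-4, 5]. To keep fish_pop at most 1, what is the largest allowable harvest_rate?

harvest_rate = -1

Substituting into the zooplankton equation gives zooplankton = harvest_rate - 7.
This gives turbidity = 4*harvest_rate + 6.
Substituting into the fish_pop equation gives fish_pop = 12*harvest_rate + 13.
Require 12*harvest_rate + 13 ≤ 1, so harvest_rate ≤ -1.
The largest integer in [-4, 5] satisfying this is -1.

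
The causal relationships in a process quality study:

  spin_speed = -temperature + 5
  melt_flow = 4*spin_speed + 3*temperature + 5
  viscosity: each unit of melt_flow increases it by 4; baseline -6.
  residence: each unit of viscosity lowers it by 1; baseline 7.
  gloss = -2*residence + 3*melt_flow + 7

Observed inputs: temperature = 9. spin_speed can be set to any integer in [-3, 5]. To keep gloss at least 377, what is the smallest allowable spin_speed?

spin_speed = 1

Intervening on spin_speed fixes its value directly, overriding its dependence on temperature.
Substituting into the melt_flow equation gives melt_flow = 4*spin_speed + 32.
Substituting into the viscosity equation gives viscosity = 16*spin_speed + 122.
Substituting into the residence equation gives residence = -16*spin_speed - 115.
gloss becomes 44*spin_speed + 333.
Require 44*spin_speed + 333 ≥ 377, so spin_speed ≥ 1.
The smallest integer in [-3, 5] satisfying this is 1.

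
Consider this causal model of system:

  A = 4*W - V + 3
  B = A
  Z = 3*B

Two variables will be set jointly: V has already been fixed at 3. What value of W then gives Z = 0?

W = 0

With V held at 3:
Substituting into the A equation gives A = 4*W.
So B = 4*W.
Substituting into the Z equation gives Z = 12*W.
Solve 12*W = 0: W = 0 / 12 = 0.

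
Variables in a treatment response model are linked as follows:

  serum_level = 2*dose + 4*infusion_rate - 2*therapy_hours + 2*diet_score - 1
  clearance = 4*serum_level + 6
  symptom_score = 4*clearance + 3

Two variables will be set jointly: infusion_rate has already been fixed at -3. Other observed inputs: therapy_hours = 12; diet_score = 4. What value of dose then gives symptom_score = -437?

With infusion_rate held at -3:
Substituting into the serum_level equation gives serum_level = 2*dose - 29.
clearance becomes 8*dose - 110.
This gives symptom_score = 32*dose - 437.
Solve 32*dose - 437 = -437: dose = (-437 + 437) / 32 = 0.

dose = 0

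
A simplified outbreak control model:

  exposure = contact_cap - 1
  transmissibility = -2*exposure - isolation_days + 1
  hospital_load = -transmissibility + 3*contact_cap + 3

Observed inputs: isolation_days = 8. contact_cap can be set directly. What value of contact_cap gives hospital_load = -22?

contact_cap = -6

Substituting into the transmissibility equation gives transmissibility = -2*contact_cap - 5.
Substituting into the hospital_load equation gives hospital_load = 5*contact_cap + 8.
Solve 5*contact_cap + 8 = -22: contact_cap = (-22 - 8) / 5 = -6.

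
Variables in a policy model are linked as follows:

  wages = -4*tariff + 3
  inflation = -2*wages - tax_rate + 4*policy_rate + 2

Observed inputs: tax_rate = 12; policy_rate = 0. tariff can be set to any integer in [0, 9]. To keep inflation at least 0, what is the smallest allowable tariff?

tariff = 2

Substituting into the inflation equation gives inflation = 8*tariff - 16.
Require 8*tariff - 16 ≥ 0, so tariff ≥ 2.
The smallest integer in [0, 9] satisfying this is 2.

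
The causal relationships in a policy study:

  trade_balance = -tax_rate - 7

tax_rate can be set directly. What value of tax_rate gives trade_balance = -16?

tax_rate = 9

Solve -tax_rate - 7 = -16: tax_rate = (-16 + 7) / -1 = 9.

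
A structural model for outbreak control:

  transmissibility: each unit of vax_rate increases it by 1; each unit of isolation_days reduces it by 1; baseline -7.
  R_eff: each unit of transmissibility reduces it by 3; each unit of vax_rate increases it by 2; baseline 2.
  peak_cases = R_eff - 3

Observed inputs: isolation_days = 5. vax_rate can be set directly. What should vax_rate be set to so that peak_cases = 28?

Substituting into the transmissibility equation gives transmissibility = vax_rate - 12.
Substituting into the R_eff equation gives R_eff = -vax_rate + 38.
Substituting into the peak_cases equation gives peak_cases = -vax_rate + 35.
Solve -vax_rate + 35 = 28: vax_rate = (28 - 35) / -1 = 7.

vax_rate = 7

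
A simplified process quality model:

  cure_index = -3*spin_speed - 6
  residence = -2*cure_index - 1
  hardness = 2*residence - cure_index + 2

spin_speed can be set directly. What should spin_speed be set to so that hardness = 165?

spin_speed = 9

Substituting into the residence equation gives residence = 6*spin_speed + 11.
hardness becomes 15*spin_speed + 30.
Solve 15*spin_speed + 30 = 165: spin_speed = (165 - 30) / 15 = 9.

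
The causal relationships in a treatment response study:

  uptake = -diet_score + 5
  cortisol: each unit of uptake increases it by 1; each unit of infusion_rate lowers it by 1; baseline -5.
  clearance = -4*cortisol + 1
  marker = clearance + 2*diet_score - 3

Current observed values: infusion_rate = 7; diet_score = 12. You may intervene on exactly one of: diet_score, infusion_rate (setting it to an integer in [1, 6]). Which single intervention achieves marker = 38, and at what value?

set diet_score = 2

Intervening on diet_score: with other inputs at their observed values, marker = 6*diet_score + 26. Solving for 38 gives diet_score = 2, within [1, 6].
Intervening on infusion_rate: marker = 4*infusion_rate + 70. Reaching 38 requires infusion_rate = -8, outside [1, 6].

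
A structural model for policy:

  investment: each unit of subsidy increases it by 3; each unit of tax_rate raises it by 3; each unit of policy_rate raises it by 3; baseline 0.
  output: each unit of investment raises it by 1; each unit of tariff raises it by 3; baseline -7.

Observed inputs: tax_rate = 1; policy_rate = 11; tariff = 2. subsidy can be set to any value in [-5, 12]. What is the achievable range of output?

20 to 71

Substituting into the investment equation gives investment = 3*subsidy + 36.
So output = 3*subsidy + 35.
Linear in subsidy, so extremes are at the endpoints: subsidy = -5 gives output = 20; subsidy = 12 gives output = 71.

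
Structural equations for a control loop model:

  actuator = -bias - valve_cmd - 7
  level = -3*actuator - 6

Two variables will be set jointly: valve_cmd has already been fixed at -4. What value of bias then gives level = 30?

With valve_cmd held at -4:
Substituting into the actuator equation gives actuator = -bias - 3.
Substituting into the level equation gives level = 3*bias + 3.
Solve 3*bias + 3 = 30: bias = (30 - 3) / 3 = 9.

bias = 9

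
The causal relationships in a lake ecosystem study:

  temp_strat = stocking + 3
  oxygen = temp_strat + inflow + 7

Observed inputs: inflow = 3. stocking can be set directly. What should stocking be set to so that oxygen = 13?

stocking = 0

Substituting into the oxygen equation gives oxygen = stocking + 13.
Solve stocking + 13 = 13: stocking = (13 - 13) / 1 = 0.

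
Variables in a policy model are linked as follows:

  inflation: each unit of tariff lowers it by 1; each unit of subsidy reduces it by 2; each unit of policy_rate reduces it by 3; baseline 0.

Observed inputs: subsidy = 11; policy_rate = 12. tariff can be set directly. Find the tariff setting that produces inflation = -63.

Substituting into the inflation equation gives inflation = -tariff - 58.
Solve -tariff - 58 = -63: tariff = (-63 + 58) / -1 = 5.

tariff = 5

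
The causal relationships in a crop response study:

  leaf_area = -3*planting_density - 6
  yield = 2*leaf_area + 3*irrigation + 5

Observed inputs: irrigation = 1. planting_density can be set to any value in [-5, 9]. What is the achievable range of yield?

Substituting into the yield equation gives yield = -6*planting_density - 4.
Linear in planting_density, so extremes are at the endpoints: planting_density = -5 gives yield = 26; planting_density = 9 gives yield = -58.

-58 to 26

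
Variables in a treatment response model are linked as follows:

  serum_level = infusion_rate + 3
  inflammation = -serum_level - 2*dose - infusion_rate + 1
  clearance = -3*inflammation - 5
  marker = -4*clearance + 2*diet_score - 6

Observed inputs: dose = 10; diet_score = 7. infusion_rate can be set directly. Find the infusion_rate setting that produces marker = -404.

Substituting into the inflammation equation gives inflammation = -2*infusion_rate - 22.
clearance becomes 6*infusion_rate + 61.
Substituting into the marker equation gives marker = -24*infusion_rate - 236.
Solve -24*infusion_rate - 236 = -404: infusion_rate = (-404 + 236) / -24 = 7.

infusion_rate = 7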